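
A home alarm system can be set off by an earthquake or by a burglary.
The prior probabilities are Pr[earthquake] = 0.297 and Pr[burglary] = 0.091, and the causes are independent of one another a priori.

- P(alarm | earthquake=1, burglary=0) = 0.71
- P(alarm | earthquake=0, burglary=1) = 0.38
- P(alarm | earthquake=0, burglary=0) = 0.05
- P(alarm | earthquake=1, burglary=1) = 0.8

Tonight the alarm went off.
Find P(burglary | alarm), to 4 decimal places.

P(burglary | alarm) ≈ 0.1704

P(alarm) = 0.05*0.703*0.909 + 0.38*0.703*0.091 + 0.71*0.297*0.909 + 0.8*0.297*0.091 = 0.031951 + 0.024310 + 0.191681 + 0.021622 = 0.269564
Of this, 0.045932 comes from 0.024310 + 0.021622 (the burglary=true cases).
So P(burglary | alarm) = 0.045932/0.269564 ≈ 0.1704.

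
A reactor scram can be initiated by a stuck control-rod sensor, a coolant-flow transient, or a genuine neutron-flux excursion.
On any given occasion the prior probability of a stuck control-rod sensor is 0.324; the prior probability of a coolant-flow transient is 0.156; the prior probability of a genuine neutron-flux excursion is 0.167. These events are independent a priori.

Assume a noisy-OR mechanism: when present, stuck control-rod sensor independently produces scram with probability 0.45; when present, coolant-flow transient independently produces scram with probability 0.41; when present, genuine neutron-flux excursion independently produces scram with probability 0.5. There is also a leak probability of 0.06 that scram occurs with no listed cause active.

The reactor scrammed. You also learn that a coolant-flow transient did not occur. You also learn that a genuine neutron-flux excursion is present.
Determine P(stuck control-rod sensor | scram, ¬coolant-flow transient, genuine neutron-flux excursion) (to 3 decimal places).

Under noisy-OR, P(scram | causes) = 1 − (1−0.06)·∏(1−qᵢ) over the active causes.
P(scram | ¬coolant-flow transient, genuine neutron-flux excursion) = 0.53·0.676 + 0.7415·0.324 = 0.358280 + 0.240246 = 0.598526
The stuck control-rod sensor-present share is 0.7415·0.324 = 0.240246.
Hence the posterior is 0.240246/0.598526 ≈ 0.401.

P(stuck control-rod sensor | scram, ¬coolant-flow transient, genuine neutron-flux excursion) ≈ 0.401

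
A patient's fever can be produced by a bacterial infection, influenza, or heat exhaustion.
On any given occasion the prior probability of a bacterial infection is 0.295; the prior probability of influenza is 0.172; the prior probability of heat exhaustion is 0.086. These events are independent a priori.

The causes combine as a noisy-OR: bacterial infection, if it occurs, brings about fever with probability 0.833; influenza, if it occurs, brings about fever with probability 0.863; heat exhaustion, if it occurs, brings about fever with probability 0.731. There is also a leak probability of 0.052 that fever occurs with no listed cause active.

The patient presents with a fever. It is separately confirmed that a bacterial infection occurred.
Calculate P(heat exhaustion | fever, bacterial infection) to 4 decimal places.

P(heat exhaustion | fever, bacterial infection) ≈ 0.0949

Under noisy-OR, P(fever | causes) = 1 − (1−0.052)·∏(1−qᵢ) over the active causes.
Sum P(fever|·) weighted by the priors over the 4 (influenza, heat exhaustion) configurations:
  P(fever | bacterial infection) = 0.841684*0.828*0.914 + 0.957413*0.828*0.086 + 0.978311*0.172*0.914 + 0.994166*0.172*0.086
        = 0.636980 + 0.068175 + 0.153798 + 0.014706 = 0.873659
The terms with heat exhaustion present sum to 0.082881, so
  P(heat exhaustion | fever, bacterial infection) = 0.082881 / 0.873659 ≈ 0.0949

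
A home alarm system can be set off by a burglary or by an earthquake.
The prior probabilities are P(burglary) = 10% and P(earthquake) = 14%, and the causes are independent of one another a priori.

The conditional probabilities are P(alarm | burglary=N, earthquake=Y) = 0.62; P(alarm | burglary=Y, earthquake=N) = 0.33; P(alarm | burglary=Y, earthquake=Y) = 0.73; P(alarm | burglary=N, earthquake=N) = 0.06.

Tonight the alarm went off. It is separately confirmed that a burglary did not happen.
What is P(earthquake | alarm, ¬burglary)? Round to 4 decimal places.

Sum P(alarm|·) weighted by the priors over both values of earthquake:
  P(alarm | ¬burglary) = 0.06*0.86 + 0.62*0.14
        = 0.051600 + 0.086800 = 0.138400
Configurations with earthquake contribute 0.086800, so
  P(earthquake | alarm, ¬burglary) = 0.086800 / 0.138400 ≈ 0.6272

P(earthquake | alarm, ¬burglary) ≈ 0.6272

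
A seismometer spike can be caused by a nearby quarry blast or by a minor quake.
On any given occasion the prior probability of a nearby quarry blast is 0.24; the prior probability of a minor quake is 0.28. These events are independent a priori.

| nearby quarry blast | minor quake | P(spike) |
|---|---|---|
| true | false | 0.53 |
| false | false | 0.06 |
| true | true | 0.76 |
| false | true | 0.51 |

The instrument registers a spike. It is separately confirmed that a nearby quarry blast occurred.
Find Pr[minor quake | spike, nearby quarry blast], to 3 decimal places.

P(spike | nearby quarry blast) = 0.53*0.72 + 0.76*0.28 = 0.381600 + 0.212800 = 0.594400
The minor quake-present share is 0.76*0.28 = 0.212800.
P(minor quake | spike, nearby quarry blast) = 0.212800 / 0.594400 ≈ 0.358

Pr[minor quake | spike, nearby quarry blast] ≈ 0.358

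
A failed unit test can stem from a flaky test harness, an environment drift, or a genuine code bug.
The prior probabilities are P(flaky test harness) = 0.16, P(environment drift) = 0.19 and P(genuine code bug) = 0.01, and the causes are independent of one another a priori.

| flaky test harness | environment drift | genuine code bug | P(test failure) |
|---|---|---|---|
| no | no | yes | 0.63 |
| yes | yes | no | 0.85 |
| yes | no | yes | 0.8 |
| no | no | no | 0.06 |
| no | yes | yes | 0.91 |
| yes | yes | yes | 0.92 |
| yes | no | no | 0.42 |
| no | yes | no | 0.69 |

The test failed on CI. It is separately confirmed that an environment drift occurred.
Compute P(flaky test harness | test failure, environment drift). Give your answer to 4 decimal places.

P(flaky test harness | test failure, environment drift) ≈ 0.1897

Weight on flaky test harness=true, given the evidence: 0.134640 + 0.001472 = 0.136112
Denominator P(test failure | environment drift): 0.69*0.84*0.99 + 0.91*0.84*0.01 + 0.85*0.16*0.99 + 0.92*0.16*0.01 = 0.717560
P(flaky test harness | test failure, environment drift) = 0.136112/0.717560 ≈ 0.1897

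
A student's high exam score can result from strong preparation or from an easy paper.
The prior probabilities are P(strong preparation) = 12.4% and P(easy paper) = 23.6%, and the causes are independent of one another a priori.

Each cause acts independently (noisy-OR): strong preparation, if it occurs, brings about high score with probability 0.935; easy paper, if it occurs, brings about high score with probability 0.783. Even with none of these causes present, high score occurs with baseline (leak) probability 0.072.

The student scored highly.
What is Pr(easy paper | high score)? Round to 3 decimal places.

Pr(easy paper | high score) ≈ 0.586

Under noisy-OR, P(high score | causes) = 1 − (1−0.072)·∏(1−qᵢ) over the active causes.
By total probability over the 4 (strong preparation, easy paper) configurations:
  P(high score) = 0.072×0.876×0.764 + 0.798624×0.876×0.236 + 0.93968×0.124×0.764 + 0.986911×0.124×0.236
        = 0.048187 + 0.165104 + 0.089022 + 0.028881 = 0.331194
Configurations with easy paper contribute 0.193985, so
  P(easy paper | high score) = 0.193985 / 0.331194 ≈ 0.586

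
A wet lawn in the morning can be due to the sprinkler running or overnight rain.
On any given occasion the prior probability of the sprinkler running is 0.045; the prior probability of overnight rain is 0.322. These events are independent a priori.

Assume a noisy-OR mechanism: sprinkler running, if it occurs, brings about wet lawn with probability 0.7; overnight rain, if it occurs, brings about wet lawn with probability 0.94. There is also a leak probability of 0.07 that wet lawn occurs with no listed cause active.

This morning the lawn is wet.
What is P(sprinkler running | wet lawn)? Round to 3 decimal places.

P(sprinkler running | wet lawn) ≈ 0.097

Under noisy-OR, P(wet lawn | causes) = 1 − (1−0.07)·∏(1−qᵢ) over the active causes.
Numerator (weight on configurations with sprinkler running): 0.021998 + 0.014247 = 0.036245
The normalizing constant is 0.07·0.955·0.678 + 0.9442·0.955·0.322 + 0.721·0.045·0.678 + 0.98326·0.045·0.322 = 0.371920
Posterior = 0.036245 / 0.371920 ≈ 0.097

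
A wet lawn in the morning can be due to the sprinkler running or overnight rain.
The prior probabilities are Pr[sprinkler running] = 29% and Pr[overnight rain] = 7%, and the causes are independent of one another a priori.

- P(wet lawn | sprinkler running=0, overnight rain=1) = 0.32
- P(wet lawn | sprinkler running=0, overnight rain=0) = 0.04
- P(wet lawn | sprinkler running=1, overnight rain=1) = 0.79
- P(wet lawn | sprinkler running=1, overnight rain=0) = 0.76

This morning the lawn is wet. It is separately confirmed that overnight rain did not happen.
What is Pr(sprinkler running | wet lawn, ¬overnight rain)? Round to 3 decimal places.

Sum P(wet lawn|·) weighted by the priors over both values of sprinkler running:
  P(wet lawn | ¬overnight rain) = 0.04×0.71 + 0.76×0.29
        = 0.028400 + 0.220400 = 0.248800
Configurations with sprinkler running contribute 0.220400, so
  P(sprinkler running | wet lawn, ¬overnight rain) = 0.220400 / 0.248800 ≈ 0.886

Pr(sprinkler running | wet lawn, ¬overnight rain) ≈ 0.886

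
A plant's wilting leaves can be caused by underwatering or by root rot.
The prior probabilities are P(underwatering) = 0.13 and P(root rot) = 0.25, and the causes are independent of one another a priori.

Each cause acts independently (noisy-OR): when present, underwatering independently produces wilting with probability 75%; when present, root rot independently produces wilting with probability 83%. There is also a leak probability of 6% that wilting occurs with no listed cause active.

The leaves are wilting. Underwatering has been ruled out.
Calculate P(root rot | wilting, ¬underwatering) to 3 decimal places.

Under noisy-OR, P(wilting | causes) = 1 − (1−0.06)·∏(1−qᵢ) over the active causes.
Sum P(wilting|·) weighted by the priors over both values of root rot:
  P(wilting | ¬underwatering) = 0.06·0.75 + 0.8402·0.25
        = 0.045000 + 0.210050 = 0.255050
The terms with root rot present sum to 0.210050, so
  P(root rot | wilting, ¬underwatering) = 0.210050 / 0.255050 ≈ 0.824

P(root rot | wilting, ¬underwatering) ≈ 0.824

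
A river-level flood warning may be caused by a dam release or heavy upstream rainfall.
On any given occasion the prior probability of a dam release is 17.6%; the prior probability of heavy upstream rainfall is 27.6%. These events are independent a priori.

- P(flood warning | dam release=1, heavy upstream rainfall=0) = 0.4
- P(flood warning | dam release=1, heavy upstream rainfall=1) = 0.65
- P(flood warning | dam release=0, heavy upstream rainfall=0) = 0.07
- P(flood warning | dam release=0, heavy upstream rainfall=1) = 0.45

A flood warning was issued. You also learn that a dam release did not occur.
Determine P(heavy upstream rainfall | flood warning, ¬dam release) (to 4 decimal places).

P(flood warning | ¬dam release) = 0.07·0.724 + 0.45·0.276 = 0.050680 + 0.124200 = 0.174880
The heavy upstream rainfall-present share is 0.45·0.276 = 0.124200.
Hence the posterior is 0.124200/0.174880 ≈ 0.7102.

P(heavy upstream rainfall | flood warning, ¬dam release) ≈ 0.7102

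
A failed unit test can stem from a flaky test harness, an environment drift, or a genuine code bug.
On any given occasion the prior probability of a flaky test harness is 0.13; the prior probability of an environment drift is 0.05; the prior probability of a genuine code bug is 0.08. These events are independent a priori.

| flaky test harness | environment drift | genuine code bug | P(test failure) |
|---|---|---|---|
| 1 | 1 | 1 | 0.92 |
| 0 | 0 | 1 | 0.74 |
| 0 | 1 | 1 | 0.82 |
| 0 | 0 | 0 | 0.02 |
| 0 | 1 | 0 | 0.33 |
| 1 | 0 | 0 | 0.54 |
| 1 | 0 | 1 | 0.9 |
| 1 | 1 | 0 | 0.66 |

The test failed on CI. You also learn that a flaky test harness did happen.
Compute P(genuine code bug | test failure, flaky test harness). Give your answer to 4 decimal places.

P(genuine code bug | test failure, flaky test harness) ≈ 0.1255

Enumerate the 4 (environment drift, genuine code bug) configurations and weight by the priors:
  P(test failure | flaky test harness) = 0.54·0.95·0.92 + 0.9·0.95·0.08 + 0.66·0.05·0.92 + 0.92·0.05·0.08
        = 0.471960 + 0.068400 + 0.030360 + 0.003680 = 0.574400
Configurations with genuine code bug contribute 0.072080, so
  P(genuine code bug | test failure, flaky test harness) = 0.072080 / 0.574400 ≈ 0.1255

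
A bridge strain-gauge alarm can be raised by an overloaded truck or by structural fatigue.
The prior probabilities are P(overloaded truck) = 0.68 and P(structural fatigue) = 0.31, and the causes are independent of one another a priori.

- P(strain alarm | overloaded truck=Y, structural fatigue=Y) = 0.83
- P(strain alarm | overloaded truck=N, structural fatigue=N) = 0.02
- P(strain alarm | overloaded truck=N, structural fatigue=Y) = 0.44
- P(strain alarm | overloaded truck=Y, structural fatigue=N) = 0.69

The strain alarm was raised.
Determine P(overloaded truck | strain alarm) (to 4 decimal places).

P(overloaded truck | strain alarm) ≈ 0.9121

Numerator (weight on configurations with overloaded truck): 0.323748 + 0.174964 = 0.498712
The normalizing constant is 0.02*0.32*0.69 + 0.44*0.32*0.31 + 0.69*0.68*0.69 + 0.83*0.68*0.31 = 0.546776
P(overloaded truck | strain alarm) = 0.498712/0.546776 ≈ 0.9121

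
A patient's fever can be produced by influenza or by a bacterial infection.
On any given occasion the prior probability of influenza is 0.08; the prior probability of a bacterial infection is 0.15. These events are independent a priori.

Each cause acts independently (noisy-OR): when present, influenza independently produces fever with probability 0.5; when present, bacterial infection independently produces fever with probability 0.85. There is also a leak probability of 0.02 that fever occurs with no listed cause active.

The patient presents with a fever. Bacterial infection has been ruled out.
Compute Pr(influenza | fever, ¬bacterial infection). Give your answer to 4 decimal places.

Pr(influenza | fever, ¬bacterial infection) ≈ 0.6892

Under noisy-OR, P(fever | causes) = 1 − (1−0.02)·∏(1−qᵢ) over the active causes.
Weight on influenza=true, given the evidence: 0.51·0.08 = 0.040800
Normalizer over all consistent configurations: 0.02·0.92 + 0.51·0.08 = 0.059200
P(influenza | fever, ¬bacterial infection) = 0.040800/0.059200 ≈ 0.6892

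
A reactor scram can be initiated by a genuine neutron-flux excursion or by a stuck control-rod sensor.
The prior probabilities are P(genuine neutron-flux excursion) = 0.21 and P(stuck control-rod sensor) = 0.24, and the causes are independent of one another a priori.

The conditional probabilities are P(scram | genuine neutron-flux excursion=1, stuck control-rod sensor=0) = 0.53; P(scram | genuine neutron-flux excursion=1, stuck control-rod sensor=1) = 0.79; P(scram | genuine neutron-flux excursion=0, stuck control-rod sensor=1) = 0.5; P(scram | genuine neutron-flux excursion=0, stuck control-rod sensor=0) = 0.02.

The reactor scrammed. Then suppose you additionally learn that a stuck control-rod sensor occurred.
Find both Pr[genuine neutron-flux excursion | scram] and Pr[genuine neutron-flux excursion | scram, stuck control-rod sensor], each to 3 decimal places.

By total probability over the 4 (genuine neutron-flux excursion, stuck control-rod sensor) configurations:
  P(scram) = 0.02·0.79·0.76 + 0.5·0.79·0.24 + 0.53·0.21·0.76 + 0.79·0.21·0.24
        = 0.012008 + 0.094800 + 0.084588 + 0.039816 = 0.231212
Keeping only the genuine neutron-flux excursion-present terms gives 0.124404, so
  P(genuine neutron-flux excursion | scram) = 0.124404 / 0.231212 ≈ 0.538

With the extra evidence:
By total probability over both values of genuine neutron-flux excursion:
  P(scram | stuck control-rod sensor) = 0.5×0.79 + 0.79×0.21
        = 0.395000 + 0.165900 = 0.560900
Configurations with genuine neutron-flux excursion contribute 0.165900, so
  P(genuine neutron-flux excursion | scram, stuck control-rod sensor) = 0.165900 / 0.560900 ≈ 0.296

Pr[genuine neutron-flux excursion | scram] ≈ 0.538; Pr[genuine neutron-flux excursion | scram, stuck control-rod sensor] ≈ 0.296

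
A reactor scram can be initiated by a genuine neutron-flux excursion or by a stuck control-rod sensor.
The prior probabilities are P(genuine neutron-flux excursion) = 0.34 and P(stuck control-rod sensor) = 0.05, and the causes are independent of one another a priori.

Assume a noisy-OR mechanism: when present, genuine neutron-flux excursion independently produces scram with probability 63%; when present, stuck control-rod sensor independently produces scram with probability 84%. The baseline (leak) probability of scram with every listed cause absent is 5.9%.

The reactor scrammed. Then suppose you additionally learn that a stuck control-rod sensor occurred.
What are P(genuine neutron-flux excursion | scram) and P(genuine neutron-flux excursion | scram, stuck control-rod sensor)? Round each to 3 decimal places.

P(genuine neutron-flux excursion | scram) ≈ 0.777; P(genuine neutron-flux excursion | scram, stuck control-rod sensor) ≈ 0.364

Under noisy-OR, P(scram | causes) = 1 − (1−0.059)·∏(1−qᵢ) over the active causes.
P(scram) = 0.059×0.66×0.95 + 0.84944×0.66×0.05 + 0.65183×0.34×0.95 + 0.944293×0.34×0.05 = 0.036993 + 0.028032 + 0.210541 + 0.016053 = 0.291619
The genuine neutron-flux excursion-present share is 0.210541 + 0.016053 = 0.226594.
P(genuine neutron-flux excursion | scram) = 0.226594 / 0.291619 ≈ 0.777

With the extra evidence:
Weight on genuine neutron-flux excursion=true, given the evidence: 0.944293*0.34 = 0.321060
Normalizer over all consistent configurations: 0.84944*0.66 + 0.944293*0.34 = 0.881690
Posterior = 0.321060 / 0.881690 ≈ 0.364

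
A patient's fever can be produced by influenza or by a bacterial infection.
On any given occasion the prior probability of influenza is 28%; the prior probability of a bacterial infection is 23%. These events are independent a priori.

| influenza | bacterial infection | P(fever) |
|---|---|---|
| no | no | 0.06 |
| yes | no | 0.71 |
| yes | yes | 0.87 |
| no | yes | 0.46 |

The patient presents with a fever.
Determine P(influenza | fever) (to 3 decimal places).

P(fever) = 0.06*0.72*0.77 + 0.46*0.72*0.23 + 0.71*0.28*0.77 + 0.87*0.28*0.23 = 0.033264 + 0.076176 + 0.153076 + 0.056028 = 0.318544
Of this, 0.209104 comes from 0.153076 + 0.056028 (the influenza=true cases).
P(influenza | fever) = 0.209104 / 0.318544 ≈ 0.656

P(influenza | fever) ≈ 0.656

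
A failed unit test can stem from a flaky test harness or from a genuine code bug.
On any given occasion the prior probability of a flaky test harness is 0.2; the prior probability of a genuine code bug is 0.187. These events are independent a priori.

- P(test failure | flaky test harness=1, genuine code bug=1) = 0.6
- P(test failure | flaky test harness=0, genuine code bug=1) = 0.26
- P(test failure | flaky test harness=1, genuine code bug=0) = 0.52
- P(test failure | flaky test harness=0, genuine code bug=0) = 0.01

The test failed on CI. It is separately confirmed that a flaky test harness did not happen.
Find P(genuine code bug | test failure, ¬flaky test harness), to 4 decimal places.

Weight on genuine code bug=true, given the evidence: 0.26·0.187 = 0.048620
Normalizer over all consistent configurations: 0.01·0.813 + 0.26·0.187 = 0.056750
Posterior = 0.048620 / 0.056750 ≈ 0.8567

P(genuine code bug | test failure, ¬flaky test harness) ≈ 0.8567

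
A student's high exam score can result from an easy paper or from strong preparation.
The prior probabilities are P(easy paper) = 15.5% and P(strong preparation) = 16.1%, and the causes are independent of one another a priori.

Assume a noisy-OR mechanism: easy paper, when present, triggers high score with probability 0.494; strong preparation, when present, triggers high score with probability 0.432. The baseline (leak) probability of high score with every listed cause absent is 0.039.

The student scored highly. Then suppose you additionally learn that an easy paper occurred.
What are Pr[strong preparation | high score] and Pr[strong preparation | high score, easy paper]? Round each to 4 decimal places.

Under noisy-OR, P(high score | causes) = 1 − (1−0.039)·∏(1−qᵢ) over the active causes.
P(high score) = 0.039×0.845×0.839 + 0.454152×0.845×0.161 + 0.513734×0.155×0.839 + 0.723801×0.155×0.161 = 0.027649 + 0.061785 + 0.066809 + 0.018062 = 0.174305
Restricting to configurations with strong preparation present: 0.061785 + 0.018062 = 0.079847.
So P(strong preparation | high score) = 0.079847/0.174305 ≈ 0.4581.

With the extra evidence:
Numerator (weight on configurations with strong preparation): 0.723801×0.161 = 0.116532
The normalizing constant is 0.513734×0.839 + 0.723801×0.161 = 0.547555
Posterior = 0.116532 / 0.547555 ≈ 0.2128

Pr[strong preparation | high score] ≈ 0.4581; Pr[strong preparation | high score, easy paper] ≈ 0.2128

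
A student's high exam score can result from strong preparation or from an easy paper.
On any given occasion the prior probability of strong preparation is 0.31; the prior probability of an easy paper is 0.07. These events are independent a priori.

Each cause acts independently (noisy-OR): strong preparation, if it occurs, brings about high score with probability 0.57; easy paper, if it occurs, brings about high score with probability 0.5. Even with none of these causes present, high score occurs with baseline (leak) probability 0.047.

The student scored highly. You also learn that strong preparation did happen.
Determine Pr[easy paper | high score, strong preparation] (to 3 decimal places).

Under noisy-OR, P(high score | causes) = 1 − (1−0.047)·∏(1−qᵢ) over the active causes.
P(high score | strong preparation) = 0.59021*0.93 + 0.795105*0.07 = 0.548895 + 0.055657 = 0.604552
Of this, 0.055657 comes from 0.795105*0.07 (the easy paper=true cases).
P(easy paper | high score, strong preparation) = 0.055657 / 0.604552 ≈ 0.092

Pr[easy paper | high score, strong preparation] ≈ 0.092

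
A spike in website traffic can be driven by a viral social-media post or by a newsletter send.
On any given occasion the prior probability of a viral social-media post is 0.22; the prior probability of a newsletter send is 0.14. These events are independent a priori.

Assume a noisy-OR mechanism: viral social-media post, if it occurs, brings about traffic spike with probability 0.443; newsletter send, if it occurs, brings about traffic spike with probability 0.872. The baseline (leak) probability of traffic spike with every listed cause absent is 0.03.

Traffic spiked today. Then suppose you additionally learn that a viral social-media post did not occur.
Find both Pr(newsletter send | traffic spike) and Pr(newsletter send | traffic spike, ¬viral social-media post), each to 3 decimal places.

Pr(newsletter send | traffic spike) ≈ 0.537; Pr(newsletter send | traffic spike, ¬viral social-media post) ≈ 0.826

Under noisy-OR, P(traffic spike | causes) = 1 − (1−0.03)·∏(1−qᵢ) over the active causes.
Sum P(traffic spike|·) weighted by the priors over the 4 (viral social-media post, newsletter send) configurations:
  P(traffic spike) = 0.03*0.78*0.86 + 0.87584*0.78*0.14 + 0.45971*0.22*0.86 + 0.930843*0.22*0.14
        = 0.020124 + 0.095642 + 0.086977 + 0.028670 = 0.231413
The terms with newsletter send present sum to 0.124312, so
  P(newsletter send | traffic spike) = 0.124312 / 0.231413 ≈ 0.537

Now condition on the additional information:
Enumerate both values of newsletter send and weight by the priors:
  P(traffic spike | ¬viral social-media post) = 0.03·0.86 + 0.87584·0.14
        = 0.025800 + 0.122618 = 0.148418
Keeping only the newsletter send-present terms gives 0.122618, so
  P(newsletter send | traffic spike, ¬viral social-media post) = 0.122618 / 0.148418 ≈ 0.826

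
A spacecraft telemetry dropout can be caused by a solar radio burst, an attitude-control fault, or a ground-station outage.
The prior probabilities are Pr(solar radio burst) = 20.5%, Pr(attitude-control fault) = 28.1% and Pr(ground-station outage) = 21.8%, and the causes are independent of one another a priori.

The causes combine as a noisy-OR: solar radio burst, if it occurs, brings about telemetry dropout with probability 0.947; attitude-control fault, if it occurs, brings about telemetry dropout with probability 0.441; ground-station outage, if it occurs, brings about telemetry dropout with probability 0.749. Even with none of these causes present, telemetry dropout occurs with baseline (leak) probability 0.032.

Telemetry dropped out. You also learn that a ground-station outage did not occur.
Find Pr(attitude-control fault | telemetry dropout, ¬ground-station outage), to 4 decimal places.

Under noisy-OR, P(telemetry dropout | causes) = 1 − (1−0.032)·∏(1−qᵢ) over the active causes.
For the numerator, keep only attitude-control fault=true terms: 0.102513 + 0.055953 = 0.158466
Denominator P(telemetry dropout | ¬ground-station outage): 0.032*0.795*0.719 + 0.458888*0.795*0.281 + 0.948696*0.205*0.719 + 0.971321*0.205*0.281 = 0.316590
Posterior = 0.158466 / 0.316590 ≈ 0.5005

Pr(attitude-control fault | telemetry dropout, ¬ground-station outage) ≈ 0.5005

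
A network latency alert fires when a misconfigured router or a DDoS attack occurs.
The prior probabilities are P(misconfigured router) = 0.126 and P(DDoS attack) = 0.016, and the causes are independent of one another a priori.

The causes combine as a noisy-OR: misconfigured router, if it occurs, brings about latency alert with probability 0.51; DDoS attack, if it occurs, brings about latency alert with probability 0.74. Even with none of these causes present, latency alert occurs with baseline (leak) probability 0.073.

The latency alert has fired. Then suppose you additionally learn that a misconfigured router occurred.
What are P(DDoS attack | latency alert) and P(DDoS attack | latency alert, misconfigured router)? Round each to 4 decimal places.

Under noisy-OR, P(latency alert | causes) = 1 − (1−0.073)·∏(1−qᵢ) over the active causes.
P(latency alert) = 0.073×0.874×0.984 + 0.75898×0.874×0.016 + 0.54577×0.126×0.984 + 0.8819×0.126×0.016 = 0.062781 + 0.010614 + 0.067667 + 0.001778 = 0.142840
Restricting to configurations with DDoS attack present: 0.010614 + 0.001778 = 0.012392.
So P(DDoS attack | latency alert) = 0.012392/0.142840 ≈ 0.0868.

Now also conditioning on misconfigured router=true:
Weight on DDoS attack=true, given the evidence: 0.8819·0.016 = 0.014110
Normalizer over all consistent configurations: 0.54577·0.984 + 0.8819·0.016 = 0.551148
Posterior = 0.014110 / 0.551148 ≈ 0.0256
The drop from 0.0868 to 0.0256 is the explaining-away (discounting) effect.

P(DDoS attack | latency alert) ≈ 0.0868; P(DDoS attack | latency alert, misconfigured router) ≈ 0.0256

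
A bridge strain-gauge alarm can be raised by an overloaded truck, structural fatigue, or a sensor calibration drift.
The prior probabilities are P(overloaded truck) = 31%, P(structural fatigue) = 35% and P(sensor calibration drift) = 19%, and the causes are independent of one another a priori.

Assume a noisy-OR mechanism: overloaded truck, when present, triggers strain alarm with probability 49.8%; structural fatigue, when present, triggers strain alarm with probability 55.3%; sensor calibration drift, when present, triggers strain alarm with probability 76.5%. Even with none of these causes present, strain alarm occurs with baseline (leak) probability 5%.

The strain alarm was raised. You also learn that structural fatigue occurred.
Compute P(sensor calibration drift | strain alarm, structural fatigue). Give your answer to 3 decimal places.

P(sensor calibration drift | strain alarm, structural fatigue) ≈ 0.251

Under noisy-OR, P(strain alarm | causes) = 1 − (1−0.05)·∏(1−qᵢ) over the active causes.
For the numerator, keep only sensor calibration drift=true terms: 0.118017 + 0.055949 = 0.173966
The normalizing constant is 0.57535·0.69·0.81 + 0.900207·0.69·0.19 + 0.786826·0.31·0.81 + 0.949904·0.31·0.19 = 0.693101
Posterior = 0.173966 / 0.693101 ≈ 0.251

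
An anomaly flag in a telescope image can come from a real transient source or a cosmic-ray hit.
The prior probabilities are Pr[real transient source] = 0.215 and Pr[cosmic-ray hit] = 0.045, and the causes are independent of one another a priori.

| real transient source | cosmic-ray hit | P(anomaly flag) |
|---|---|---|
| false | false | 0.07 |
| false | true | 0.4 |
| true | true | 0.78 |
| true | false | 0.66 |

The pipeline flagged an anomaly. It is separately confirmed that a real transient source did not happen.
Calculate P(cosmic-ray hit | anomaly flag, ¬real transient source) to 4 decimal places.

P(cosmic-ray hit | anomaly flag, ¬real transient source) ≈ 0.2121

For the numerator, keep only cosmic-ray hit=true terms: 0.4·0.045 = 0.018000
The normalizing constant is 0.07·0.955 + 0.4·0.045 = 0.084850
Posterior = 0.018000 / 0.084850 ≈ 0.2121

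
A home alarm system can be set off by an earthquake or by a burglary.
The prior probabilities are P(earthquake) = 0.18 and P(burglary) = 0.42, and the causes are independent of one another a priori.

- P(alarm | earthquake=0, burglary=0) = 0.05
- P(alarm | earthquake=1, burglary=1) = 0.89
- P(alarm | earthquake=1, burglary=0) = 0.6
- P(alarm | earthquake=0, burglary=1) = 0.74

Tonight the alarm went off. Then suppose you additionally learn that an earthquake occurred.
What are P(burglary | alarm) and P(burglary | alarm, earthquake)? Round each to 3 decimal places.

P(burglary | alarm) ≈ 0.788; P(burglary | alarm, earthquake) ≈ 0.518

Numerator (weight on configurations with burglary): 0.254856 + 0.067284 = 0.322140
Normalizer over all consistent configurations: 0.05·0.82·0.58 + 0.74·0.82·0.42 + 0.6·0.18·0.58 + 0.89·0.18·0.42 = 0.408560
P(burglary | alarm) = 0.322140/0.408560 ≈ 0.788

Now also conditioning on earthquake=true:
P(alarm | earthquake) = 0.6·0.58 + 0.89·0.42 = 0.348000 + 0.373800 = 0.721800
Of this, 0.373800 comes from 0.89·0.42 (the burglary=true cases).
So P(burglary | alarm, earthquake) = 0.373800/0.721800 ≈ 0.518.
The drop from 0.788 to 0.518 is the explaining-away (discounting) effect.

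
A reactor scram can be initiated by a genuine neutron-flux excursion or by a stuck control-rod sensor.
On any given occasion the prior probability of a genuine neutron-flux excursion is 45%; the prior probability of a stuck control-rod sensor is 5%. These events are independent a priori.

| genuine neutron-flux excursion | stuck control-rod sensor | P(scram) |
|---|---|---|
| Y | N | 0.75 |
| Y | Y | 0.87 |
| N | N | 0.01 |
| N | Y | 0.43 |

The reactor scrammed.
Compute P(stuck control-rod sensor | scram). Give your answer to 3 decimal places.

P(stuck control-rod sensor | scram) ≈ 0.088

P(scram) = 0.01×0.55×0.95 + 0.43×0.55×0.05 + 0.75×0.45×0.95 + 0.87×0.45×0.05 = 0.005225 + 0.011825 + 0.320625 + 0.019575 = 0.357250
Of this, 0.031400 comes from 0.011825 + 0.019575 (the stuck control-rod sensor=true cases).
P(stuck control-rod sensor | scram) = 0.031400 / 0.357250 ≈ 0.088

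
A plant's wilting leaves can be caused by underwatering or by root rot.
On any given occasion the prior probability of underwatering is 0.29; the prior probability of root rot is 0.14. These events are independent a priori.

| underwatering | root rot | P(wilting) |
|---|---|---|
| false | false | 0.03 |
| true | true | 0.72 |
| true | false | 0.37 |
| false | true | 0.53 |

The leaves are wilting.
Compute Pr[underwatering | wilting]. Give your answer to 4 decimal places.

Weight on underwatering=true, given the evidence: 0.092278 + 0.029232 = 0.121510
Normalizer over all consistent configurations: 0.03·0.71·0.86 + 0.53·0.71·0.14 + 0.37·0.29·0.86 + 0.72·0.29·0.14 = 0.192510
P(underwatering | wilting) = 0.121510/0.192510 ≈ 0.6312

Pr[underwatering | wilting] ≈ 0.6312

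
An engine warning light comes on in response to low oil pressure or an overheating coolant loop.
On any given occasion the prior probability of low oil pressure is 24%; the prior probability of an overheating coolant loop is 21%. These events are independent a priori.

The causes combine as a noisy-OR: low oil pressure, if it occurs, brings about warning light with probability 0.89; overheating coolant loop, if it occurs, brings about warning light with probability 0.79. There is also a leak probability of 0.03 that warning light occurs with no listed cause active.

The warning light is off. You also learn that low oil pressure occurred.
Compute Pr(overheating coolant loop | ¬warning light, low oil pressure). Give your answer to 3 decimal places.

Pr(overheating coolant loop | ¬warning light, low oil pressure) ≈ 0.053

Under noisy-OR, P(warning light | causes) = 1 − (1−0.03)·∏(1−qᵢ) over the active causes.
Weight on overheating coolant loop=true, given the evidence: 0.022407*0.21 = 0.004705
Normalizer over all consistent configurations: 0.1067*0.79 + 0.022407*0.21 = 0.088998
P(overheating coolant loop | ¬warning light, low oil pressure) = 0.004705/0.088998 ≈ 0.053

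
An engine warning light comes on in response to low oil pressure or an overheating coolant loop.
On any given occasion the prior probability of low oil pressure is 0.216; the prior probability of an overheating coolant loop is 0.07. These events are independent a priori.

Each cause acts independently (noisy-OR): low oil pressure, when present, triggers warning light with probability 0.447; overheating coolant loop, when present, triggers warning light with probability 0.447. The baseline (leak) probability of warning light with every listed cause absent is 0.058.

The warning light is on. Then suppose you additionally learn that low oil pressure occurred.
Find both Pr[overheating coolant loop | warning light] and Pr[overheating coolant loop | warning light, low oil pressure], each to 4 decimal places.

Pr[overheating coolant loop | warning light] ≈ 0.2110; Pr[overheating coolant loop | warning light, low oil pressure] ≈ 0.1006

Under noisy-OR, P(warning light | causes) = 1 − (1−0.058)·∏(1−qᵢ) over the active causes.
P(warning light) = 0.058×0.784×0.93 + 0.479074×0.784×0.07 + 0.479074×0.216×0.93 + 0.711928×0.216×0.07 = 0.042289 + 0.026292 + 0.096236 + 0.010764 = 0.175581
Of this, 0.037056 comes from 0.026292 + 0.010764 (the overheating coolant loop=true cases).
Hence the posterior is 0.037056/0.175581 ≈ 0.2110.

Now also conditioning on low oil pressure=true:
Sum P(warning light|·) weighted by the priors over both values of overheating coolant loop:
  P(warning light | low oil pressure) = 0.479074*0.93 + 0.711928*0.07
        = 0.445539 + 0.049835 = 0.495374
The terms with overheating coolant loop present sum to 0.049835, so
  P(overheating coolant loop | warning light, low oil pressure) = 0.049835 / 0.495374 ≈ 0.1006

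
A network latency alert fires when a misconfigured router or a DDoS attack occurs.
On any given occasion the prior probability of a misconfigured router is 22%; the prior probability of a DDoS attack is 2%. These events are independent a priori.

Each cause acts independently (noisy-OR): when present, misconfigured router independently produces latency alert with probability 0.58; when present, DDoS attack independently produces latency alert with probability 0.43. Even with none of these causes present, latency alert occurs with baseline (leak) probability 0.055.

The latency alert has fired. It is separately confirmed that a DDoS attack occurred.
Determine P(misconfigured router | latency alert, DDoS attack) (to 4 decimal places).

P(misconfigured router | latency alert, DDoS attack) ≈ 0.3211

Under noisy-OR, P(latency alert | causes) = 1 − (1−0.055)·∏(1−qᵢ) over the active causes.
P(latency alert | DDoS attack) = 0.46135×0.78 + 0.773767×0.22 = 0.359853 + 0.170229 = 0.530082
Restricting to configurations with misconfigured router present: 0.773767×0.22 = 0.170229.
Hence the posterior is 0.170229/0.530082 ≈ 0.3211.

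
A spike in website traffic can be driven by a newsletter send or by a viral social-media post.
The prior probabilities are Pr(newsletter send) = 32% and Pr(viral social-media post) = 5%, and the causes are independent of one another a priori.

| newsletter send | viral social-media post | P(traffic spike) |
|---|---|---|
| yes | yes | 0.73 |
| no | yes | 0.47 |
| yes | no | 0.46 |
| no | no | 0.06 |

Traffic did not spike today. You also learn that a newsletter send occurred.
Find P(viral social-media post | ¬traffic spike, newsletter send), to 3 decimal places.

Weight on viral social-media post=true, given the evidence: 0.27*0.05 = 0.013500
Normalizer over all consistent configurations: 0.54*0.95 + 0.27*0.05 = 0.526500
Posterior = 0.013500 / 0.526500 ≈ 0.026

P(viral social-media post | ¬traffic spike, newsletter send) ≈ 0.026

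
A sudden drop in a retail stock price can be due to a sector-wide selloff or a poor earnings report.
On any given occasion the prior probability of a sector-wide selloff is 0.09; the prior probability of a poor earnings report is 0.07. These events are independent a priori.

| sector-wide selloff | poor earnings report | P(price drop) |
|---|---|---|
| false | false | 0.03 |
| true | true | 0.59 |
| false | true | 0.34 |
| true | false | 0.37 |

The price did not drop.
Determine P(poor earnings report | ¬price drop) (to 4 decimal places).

P(poor earnings report | ¬price drop) ≈ 0.0486

P(¬price drop) = 0.97*0.91*0.93 + 0.66*0.91*0.07 + 0.63*0.09*0.93 + 0.41*0.09*0.07 = 0.820911 + 0.042042 + 0.052731 + 0.002583 = 0.918267
Of this, 0.044625 comes from 0.042042 + 0.002583 (the poor earnings report=true cases).
Hence the posterior is 0.044625/0.918267 ≈ 0.0486.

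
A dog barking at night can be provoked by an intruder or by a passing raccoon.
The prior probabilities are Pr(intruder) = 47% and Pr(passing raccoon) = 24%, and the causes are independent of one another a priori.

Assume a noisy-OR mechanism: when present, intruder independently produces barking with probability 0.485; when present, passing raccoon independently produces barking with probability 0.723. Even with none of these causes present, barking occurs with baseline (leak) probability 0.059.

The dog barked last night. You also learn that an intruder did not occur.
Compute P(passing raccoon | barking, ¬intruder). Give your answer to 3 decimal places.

P(passing raccoon | barking, ¬intruder) ≈ 0.798

Under noisy-OR, P(barking | causes) = 1 − (1−0.059)·∏(1−qᵢ) over the active causes.
Sum P(barking|·) weighted by the priors over both values of passing raccoon:
  P(barking | ¬intruder) = 0.059*0.76 + 0.739343*0.24
        = 0.044840 + 0.177442 = 0.222282
The terms with passing raccoon present sum to 0.177442, so
  P(passing raccoon | barking, ¬intruder) = 0.177442 / 0.222282 ≈ 0.798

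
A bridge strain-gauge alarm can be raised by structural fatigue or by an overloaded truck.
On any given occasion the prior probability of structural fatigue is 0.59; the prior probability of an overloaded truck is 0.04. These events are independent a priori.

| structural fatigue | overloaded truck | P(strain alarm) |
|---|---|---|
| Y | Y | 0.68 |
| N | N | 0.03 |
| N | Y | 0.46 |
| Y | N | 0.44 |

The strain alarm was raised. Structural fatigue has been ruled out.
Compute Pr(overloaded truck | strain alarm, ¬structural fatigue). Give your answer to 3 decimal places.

Pr(overloaded truck | strain alarm, ¬structural fatigue) ≈ 0.390

P(strain alarm | ¬structural fatigue) = 0.03·0.96 + 0.46·0.04 = 0.028800 + 0.018400 = 0.047200
The overloaded truck-present share is 0.46·0.04 = 0.018400.
So P(overloaded truck | strain alarm, ¬structural fatigue) = 0.018400/0.047200 ≈ 0.390.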